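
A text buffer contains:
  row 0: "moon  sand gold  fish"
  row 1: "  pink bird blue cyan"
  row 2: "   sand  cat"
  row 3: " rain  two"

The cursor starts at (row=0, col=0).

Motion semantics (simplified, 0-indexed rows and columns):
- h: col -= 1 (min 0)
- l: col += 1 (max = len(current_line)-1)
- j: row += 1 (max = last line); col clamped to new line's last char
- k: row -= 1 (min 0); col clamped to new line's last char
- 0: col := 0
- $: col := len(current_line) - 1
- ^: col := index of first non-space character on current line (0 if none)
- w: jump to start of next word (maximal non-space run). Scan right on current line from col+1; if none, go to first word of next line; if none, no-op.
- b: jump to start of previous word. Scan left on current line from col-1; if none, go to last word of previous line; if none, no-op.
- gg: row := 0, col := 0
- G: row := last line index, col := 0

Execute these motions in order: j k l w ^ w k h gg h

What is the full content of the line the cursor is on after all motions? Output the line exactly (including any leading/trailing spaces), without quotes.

After 1 (j): row=1 col=0 char='_'
After 2 (k): row=0 col=0 char='m'
After 3 (l): row=0 col=1 char='o'
After 4 (w): row=0 col=6 char='s'
After 5 (^): row=0 col=0 char='m'
After 6 (w): row=0 col=6 char='s'
After 7 (k): row=0 col=6 char='s'
After 8 (h): row=0 col=5 char='_'
After 9 (gg): row=0 col=0 char='m'
After 10 (h): row=0 col=0 char='m'

Answer: moon  sand gold  fish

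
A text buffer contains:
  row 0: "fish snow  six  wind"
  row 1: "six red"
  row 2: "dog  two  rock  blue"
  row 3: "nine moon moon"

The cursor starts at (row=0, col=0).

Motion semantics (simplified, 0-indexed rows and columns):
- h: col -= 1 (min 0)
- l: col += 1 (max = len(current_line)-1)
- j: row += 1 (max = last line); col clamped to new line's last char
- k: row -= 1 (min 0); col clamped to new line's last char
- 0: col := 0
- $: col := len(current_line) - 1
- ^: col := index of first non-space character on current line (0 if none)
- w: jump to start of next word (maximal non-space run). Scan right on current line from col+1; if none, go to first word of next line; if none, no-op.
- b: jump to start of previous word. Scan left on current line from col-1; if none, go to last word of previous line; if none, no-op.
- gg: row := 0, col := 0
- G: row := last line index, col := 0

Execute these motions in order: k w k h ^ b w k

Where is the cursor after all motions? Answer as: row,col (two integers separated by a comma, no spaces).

Answer: 0,5

Derivation:
After 1 (k): row=0 col=0 char='f'
After 2 (w): row=0 col=5 char='s'
After 3 (k): row=0 col=5 char='s'
After 4 (h): row=0 col=4 char='_'
After 5 (^): row=0 col=0 char='f'
After 6 (b): row=0 col=0 char='f'
After 7 (w): row=0 col=5 char='s'
After 8 (k): row=0 col=5 char='s'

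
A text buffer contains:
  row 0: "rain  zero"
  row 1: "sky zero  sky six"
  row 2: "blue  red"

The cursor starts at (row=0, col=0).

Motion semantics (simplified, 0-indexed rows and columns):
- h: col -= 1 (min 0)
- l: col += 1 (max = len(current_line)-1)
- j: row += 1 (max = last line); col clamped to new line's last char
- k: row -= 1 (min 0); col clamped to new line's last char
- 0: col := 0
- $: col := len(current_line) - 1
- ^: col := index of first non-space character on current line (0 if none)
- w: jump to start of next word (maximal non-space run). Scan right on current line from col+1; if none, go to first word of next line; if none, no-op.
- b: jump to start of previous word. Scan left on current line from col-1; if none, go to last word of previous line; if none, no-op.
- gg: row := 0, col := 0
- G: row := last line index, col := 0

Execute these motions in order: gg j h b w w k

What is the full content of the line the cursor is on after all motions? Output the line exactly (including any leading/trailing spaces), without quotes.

Answer: rain  zero

Derivation:
After 1 (gg): row=0 col=0 char='r'
After 2 (j): row=1 col=0 char='s'
After 3 (h): row=1 col=0 char='s'
After 4 (b): row=0 col=6 char='z'
After 5 (w): row=1 col=0 char='s'
After 6 (w): row=1 col=4 char='z'
After 7 (k): row=0 col=4 char='_'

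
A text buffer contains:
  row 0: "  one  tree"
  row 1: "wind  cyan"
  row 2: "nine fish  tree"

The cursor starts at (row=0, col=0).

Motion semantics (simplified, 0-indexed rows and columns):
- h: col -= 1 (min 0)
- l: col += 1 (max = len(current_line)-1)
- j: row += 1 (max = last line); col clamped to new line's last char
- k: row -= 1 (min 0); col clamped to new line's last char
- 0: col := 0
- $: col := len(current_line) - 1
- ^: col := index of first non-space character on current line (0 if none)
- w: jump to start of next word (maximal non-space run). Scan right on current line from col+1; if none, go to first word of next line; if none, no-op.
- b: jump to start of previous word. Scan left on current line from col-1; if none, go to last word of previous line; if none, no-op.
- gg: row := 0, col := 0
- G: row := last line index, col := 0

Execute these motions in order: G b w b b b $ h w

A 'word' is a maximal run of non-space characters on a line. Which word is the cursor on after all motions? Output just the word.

After 1 (G): row=2 col=0 char='n'
After 2 (b): row=1 col=6 char='c'
After 3 (w): row=2 col=0 char='n'
After 4 (b): row=1 col=6 char='c'
After 5 (b): row=1 col=0 char='w'
After 6 (b): row=0 col=7 char='t'
After 7 ($): row=0 col=10 char='e'
After 8 (h): row=0 col=9 char='e'
After 9 (w): row=1 col=0 char='w'

Answer: wind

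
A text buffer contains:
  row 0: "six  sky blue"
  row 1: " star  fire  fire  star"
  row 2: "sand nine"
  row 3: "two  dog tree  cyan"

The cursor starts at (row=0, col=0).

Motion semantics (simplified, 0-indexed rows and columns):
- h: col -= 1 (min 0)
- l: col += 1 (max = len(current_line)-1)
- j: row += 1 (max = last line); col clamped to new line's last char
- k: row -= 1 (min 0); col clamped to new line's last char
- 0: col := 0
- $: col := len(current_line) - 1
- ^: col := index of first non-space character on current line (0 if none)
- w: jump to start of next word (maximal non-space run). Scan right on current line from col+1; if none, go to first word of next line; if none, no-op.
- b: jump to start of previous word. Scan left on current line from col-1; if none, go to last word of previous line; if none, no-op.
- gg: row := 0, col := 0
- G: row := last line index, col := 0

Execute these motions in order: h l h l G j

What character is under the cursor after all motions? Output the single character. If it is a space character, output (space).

After 1 (h): row=0 col=0 char='s'
After 2 (l): row=0 col=1 char='i'
After 3 (h): row=0 col=0 char='s'
After 4 (l): row=0 col=1 char='i'
After 5 (G): row=3 col=0 char='t'
After 6 (j): row=3 col=0 char='t'

Answer: t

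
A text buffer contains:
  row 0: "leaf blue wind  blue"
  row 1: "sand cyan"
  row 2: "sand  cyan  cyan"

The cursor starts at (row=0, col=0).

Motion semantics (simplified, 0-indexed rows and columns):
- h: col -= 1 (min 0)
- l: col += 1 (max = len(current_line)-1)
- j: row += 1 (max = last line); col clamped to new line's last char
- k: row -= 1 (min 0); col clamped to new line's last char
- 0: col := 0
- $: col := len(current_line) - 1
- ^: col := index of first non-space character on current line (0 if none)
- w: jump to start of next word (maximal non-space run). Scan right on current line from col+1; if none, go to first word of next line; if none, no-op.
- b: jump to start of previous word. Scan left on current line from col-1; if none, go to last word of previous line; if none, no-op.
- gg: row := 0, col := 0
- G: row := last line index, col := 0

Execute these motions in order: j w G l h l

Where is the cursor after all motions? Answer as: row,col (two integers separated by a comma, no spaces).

After 1 (j): row=1 col=0 char='s'
After 2 (w): row=1 col=5 char='c'
After 3 (G): row=2 col=0 char='s'
After 4 (l): row=2 col=1 char='a'
After 5 (h): row=2 col=0 char='s'
After 6 (l): row=2 col=1 char='a'

Answer: 2,1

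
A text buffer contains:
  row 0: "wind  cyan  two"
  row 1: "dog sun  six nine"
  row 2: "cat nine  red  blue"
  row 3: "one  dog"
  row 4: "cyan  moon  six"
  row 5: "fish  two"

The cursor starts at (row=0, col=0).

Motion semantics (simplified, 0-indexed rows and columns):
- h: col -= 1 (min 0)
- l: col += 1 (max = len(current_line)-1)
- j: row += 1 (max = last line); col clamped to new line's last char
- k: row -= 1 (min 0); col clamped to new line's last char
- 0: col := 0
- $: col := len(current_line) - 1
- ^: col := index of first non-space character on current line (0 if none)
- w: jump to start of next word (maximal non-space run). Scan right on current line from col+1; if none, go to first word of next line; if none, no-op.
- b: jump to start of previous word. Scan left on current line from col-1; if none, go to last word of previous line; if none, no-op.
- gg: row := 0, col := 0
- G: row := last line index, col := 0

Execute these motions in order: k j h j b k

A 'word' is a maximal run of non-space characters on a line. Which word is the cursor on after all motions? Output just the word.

After 1 (k): row=0 col=0 char='w'
After 2 (j): row=1 col=0 char='d'
After 3 (h): row=1 col=0 char='d'
After 4 (j): row=2 col=0 char='c'
After 5 (b): row=1 col=13 char='n'
After 6 (k): row=0 col=13 char='w'

Answer: two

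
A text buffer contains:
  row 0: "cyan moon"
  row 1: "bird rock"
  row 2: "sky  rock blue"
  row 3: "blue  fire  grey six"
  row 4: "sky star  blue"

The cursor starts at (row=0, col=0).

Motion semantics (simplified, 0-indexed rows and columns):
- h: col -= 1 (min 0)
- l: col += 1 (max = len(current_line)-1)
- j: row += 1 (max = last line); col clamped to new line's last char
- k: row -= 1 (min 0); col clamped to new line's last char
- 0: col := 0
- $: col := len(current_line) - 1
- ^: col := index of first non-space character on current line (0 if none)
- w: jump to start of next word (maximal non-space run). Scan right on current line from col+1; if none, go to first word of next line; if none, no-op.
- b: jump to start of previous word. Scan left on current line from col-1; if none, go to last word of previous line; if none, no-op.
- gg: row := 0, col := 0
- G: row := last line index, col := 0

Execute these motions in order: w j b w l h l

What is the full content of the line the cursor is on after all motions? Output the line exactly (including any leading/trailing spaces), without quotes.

Answer: bird rock

Derivation:
After 1 (w): row=0 col=5 char='m'
After 2 (j): row=1 col=5 char='r'
After 3 (b): row=1 col=0 char='b'
After 4 (w): row=1 col=5 char='r'
After 5 (l): row=1 col=6 char='o'
After 6 (h): row=1 col=5 char='r'
After 7 (l): row=1 col=6 char='o'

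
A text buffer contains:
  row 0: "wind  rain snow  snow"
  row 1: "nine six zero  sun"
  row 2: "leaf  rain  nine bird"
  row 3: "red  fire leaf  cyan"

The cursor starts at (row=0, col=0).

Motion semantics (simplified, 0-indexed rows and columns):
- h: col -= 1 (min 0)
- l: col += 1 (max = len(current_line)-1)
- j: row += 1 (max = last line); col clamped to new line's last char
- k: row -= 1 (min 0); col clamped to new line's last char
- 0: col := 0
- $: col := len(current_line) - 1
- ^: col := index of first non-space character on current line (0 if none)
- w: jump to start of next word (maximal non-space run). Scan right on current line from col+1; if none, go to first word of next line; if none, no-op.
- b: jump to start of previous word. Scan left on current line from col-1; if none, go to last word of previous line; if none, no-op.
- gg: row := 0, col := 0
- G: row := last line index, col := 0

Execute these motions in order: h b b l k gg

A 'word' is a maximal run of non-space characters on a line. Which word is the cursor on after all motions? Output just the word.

After 1 (h): row=0 col=0 char='w'
After 2 (b): row=0 col=0 char='w'
After 3 (b): row=0 col=0 char='w'
After 4 (l): row=0 col=1 char='i'
After 5 (k): row=0 col=1 char='i'
After 6 (gg): row=0 col=0 char='w'

Answer: wind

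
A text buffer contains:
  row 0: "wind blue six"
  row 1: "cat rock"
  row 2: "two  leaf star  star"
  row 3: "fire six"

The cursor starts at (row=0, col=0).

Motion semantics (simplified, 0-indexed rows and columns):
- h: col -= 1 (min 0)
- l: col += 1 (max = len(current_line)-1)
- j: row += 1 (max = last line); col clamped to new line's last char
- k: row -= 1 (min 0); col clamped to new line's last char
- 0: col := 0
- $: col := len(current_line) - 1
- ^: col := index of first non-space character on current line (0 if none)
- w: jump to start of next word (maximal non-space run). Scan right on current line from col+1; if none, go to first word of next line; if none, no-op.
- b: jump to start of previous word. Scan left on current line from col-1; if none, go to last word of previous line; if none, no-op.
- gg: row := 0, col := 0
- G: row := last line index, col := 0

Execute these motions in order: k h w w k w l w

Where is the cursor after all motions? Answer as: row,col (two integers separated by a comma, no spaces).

Answer: 1,4

Derivation:
After 1 (k): row=0 col=0 char='w'
After 2 (h): row=0 col=0 char='w'
After 3 (w): row=0 col=5 char='b'
After 4 (w): row=0 col=10 char='s'
After 5 (k): row=0 col=10 char='s'
After 6 (w): row=1 col=0 char='c'
After 7 (l): row=1 col=1 char='a'
After 8 (w): row=1 col=4 char='r'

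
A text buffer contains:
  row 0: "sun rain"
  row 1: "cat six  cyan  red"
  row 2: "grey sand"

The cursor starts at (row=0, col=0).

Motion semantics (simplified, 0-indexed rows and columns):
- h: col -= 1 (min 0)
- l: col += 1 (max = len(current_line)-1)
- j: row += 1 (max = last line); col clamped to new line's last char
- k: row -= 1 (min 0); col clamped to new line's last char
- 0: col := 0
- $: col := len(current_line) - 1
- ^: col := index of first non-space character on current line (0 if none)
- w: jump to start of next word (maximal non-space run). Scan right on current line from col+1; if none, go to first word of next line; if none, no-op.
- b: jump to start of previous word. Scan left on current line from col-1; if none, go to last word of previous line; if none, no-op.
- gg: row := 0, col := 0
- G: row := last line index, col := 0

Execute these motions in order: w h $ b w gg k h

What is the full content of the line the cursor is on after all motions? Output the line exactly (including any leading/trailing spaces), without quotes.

After 1 (w): row=0 col=4 char='r'
After 2 (h): row=0 col=3 char='_'
After 3 ($): row=0 col=7 char='n'
After 4 (b): row=0 col=4 char='r'
After 5 (w): row=1 col=0 char='c'
After 6 (gg): row=0 col=0 char='s'
After 7 (k): row=0 col=0 char='s'
After 8 (h): row=0 col=0 char='s'

Answer: sun rain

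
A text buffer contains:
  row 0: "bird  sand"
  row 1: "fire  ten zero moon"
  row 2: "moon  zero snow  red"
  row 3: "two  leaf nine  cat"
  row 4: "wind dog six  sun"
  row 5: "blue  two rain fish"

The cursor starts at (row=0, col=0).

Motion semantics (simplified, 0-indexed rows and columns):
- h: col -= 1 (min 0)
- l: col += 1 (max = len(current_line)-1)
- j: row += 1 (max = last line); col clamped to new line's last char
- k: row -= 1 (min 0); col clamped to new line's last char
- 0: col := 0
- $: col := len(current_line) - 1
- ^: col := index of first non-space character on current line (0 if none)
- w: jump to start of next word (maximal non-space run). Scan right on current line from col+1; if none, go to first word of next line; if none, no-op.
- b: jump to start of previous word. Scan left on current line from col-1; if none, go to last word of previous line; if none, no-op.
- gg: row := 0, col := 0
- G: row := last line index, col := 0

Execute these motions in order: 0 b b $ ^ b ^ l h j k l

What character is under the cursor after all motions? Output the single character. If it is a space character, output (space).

Answer: i

Derivation:
After 1 (0): row=0 col=0 char='b'
After 2 (b): row=0 col=0 char='b'
After 3 (b): row=0 col=0 char='b'
After 4 ($): row=0 col=9 char='d'
After 5 (^): row=0 col=0 char='b'
After 6 (b): row=0 col=0 char='b'
After 7 (^): row=0 col=0 char='b'
After 8 (l): row=0 col=1 char='i'
After 9 (h): row=0 col=0 char='b'
After 10 (j): row=1 col=0 char='f'
After 11 (k): row=0 col=0 char='b'
After 12 (l): row=0 col=1 char='i'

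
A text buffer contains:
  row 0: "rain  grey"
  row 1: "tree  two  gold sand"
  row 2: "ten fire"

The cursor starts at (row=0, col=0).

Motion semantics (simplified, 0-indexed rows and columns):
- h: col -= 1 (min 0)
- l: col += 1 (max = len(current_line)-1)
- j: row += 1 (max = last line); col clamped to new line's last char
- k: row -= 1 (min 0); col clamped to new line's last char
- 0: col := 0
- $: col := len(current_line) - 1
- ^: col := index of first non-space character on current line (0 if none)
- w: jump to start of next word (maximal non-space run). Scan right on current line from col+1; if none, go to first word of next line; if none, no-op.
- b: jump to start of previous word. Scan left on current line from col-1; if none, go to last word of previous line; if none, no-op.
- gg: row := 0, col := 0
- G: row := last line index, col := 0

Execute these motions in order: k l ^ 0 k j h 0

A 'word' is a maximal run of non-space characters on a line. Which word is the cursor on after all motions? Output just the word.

Answer: tree

Derivation:
After 1 (k): row=0 col=0 char='r'
After 2 (l): row=0 col=1 char='a'
After 3 (^): row=0 col=0 char='r'
After 4 (0): row=0 col=0 char='r'
After 5 (k): row=0 col=0 char='r'
After 6 (j): row=1 col=0 char='t'
After 7 (h): row=1 col=0 char='t'
After 8 (0): row=1 col=0 char='t'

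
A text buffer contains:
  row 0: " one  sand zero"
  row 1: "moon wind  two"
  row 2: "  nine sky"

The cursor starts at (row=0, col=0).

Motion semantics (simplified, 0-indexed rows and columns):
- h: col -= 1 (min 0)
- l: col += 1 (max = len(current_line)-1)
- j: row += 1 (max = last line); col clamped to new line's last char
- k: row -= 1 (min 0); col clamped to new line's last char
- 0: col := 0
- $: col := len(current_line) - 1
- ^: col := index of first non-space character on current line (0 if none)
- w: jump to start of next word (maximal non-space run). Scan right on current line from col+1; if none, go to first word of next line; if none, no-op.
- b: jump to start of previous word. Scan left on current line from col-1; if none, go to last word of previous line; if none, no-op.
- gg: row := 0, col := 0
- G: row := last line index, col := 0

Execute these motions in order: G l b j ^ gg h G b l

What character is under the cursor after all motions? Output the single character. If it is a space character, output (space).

After 1 (G): row=2 col=0 char='_'
After 2 (l): row=2 col=1 char='_'
After 3 (b): row=1 col=11 char='t'
After 4 (j): row=2 col=9 char='y'
After 5 (^): row=2 col=2 char='n'
After 6 (gg): row=0 col=0 char='_'
After 7 (h): row=0 col=0 char='_'
After 8 (G): row=2 col=0 char='_'
After 9 (b): row=1 col=11 char='t'
After 10 (l): row=1 col=12 char='w'

Answer: w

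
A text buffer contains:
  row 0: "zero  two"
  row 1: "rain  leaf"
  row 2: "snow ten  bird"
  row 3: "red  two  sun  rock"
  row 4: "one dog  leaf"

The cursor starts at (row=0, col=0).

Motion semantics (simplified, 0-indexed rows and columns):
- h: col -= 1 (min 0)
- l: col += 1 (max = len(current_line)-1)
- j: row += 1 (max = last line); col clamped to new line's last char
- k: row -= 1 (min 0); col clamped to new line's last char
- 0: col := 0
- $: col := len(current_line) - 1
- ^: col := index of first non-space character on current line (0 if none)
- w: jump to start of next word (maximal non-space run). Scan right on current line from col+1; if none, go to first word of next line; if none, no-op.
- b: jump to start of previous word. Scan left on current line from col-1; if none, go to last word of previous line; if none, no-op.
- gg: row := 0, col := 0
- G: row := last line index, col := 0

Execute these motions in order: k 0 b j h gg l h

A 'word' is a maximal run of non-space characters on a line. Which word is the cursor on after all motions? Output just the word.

After 1 (k): row=0 col=0 char='z'
After 2 (0): row=0 col=0 char='z'
After 3 (b): row=0 col=0 char='z'
After 4 (j): row=1 col=0 char='r'
After 5 (h): row=1 col=0 char='r'
After 6 (gg): row=0 col=0 char='z'
After 7 (l): row=0 col=1 char='e'
After 8 (h): row=0 col=0 char='z'

Answer: zero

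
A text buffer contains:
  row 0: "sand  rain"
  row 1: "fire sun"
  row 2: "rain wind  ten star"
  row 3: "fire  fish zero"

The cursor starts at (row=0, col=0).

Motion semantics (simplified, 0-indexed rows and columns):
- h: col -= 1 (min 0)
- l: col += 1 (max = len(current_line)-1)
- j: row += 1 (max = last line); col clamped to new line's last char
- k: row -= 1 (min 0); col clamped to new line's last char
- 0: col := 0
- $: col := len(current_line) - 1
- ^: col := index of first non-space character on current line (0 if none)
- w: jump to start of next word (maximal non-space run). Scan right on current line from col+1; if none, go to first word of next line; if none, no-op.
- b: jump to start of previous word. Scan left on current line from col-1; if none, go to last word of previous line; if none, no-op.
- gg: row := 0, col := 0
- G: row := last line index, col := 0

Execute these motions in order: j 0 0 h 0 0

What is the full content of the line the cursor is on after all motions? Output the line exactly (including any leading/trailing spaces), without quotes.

Answer: fire sun

Derivation:
After 1 (j): row=1 col=0 char='f'
After 2 (0): row=1 col=0 char='f'
After 3 (0): row=1 col=0 char='f'
After 4 (h): row=1 col=0 char='f'
After 5 (0): row=1 col=0 char='f'
After 6 (0): row=1 col=0 char='f'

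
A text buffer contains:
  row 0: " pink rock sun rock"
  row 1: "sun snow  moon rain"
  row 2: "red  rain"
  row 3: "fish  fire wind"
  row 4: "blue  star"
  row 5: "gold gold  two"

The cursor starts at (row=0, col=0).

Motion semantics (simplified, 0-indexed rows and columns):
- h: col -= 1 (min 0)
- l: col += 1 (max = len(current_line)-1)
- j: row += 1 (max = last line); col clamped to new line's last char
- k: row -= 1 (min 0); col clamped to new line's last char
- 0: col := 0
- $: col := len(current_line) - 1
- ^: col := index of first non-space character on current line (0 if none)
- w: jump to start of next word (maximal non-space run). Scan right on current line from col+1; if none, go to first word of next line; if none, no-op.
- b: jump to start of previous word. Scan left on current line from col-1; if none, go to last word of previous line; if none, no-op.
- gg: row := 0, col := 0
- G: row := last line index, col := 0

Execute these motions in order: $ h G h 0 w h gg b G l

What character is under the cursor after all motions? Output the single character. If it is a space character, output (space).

After 1 ($): row=0 col=18 char='k'
After 2 (h): row=0 col=17 char='c'
After 3 (G): row=5 col=0 char='g'
After 4 (h): row=5 col=0 char='g'
After 5 (0): row=5 col=0 char='g'
After 6 (w): row=5 col=5 char='g'
After 7 (h): row=5 col=4 char='_'
After 8 (gg): row=0 col=0 char='_'
After 9 (b): row=0 col=0 char='_'
After 10 (G): row=5 col=0 char='g'
After 11 (l): row=5 col=1 char='o'

Answer: o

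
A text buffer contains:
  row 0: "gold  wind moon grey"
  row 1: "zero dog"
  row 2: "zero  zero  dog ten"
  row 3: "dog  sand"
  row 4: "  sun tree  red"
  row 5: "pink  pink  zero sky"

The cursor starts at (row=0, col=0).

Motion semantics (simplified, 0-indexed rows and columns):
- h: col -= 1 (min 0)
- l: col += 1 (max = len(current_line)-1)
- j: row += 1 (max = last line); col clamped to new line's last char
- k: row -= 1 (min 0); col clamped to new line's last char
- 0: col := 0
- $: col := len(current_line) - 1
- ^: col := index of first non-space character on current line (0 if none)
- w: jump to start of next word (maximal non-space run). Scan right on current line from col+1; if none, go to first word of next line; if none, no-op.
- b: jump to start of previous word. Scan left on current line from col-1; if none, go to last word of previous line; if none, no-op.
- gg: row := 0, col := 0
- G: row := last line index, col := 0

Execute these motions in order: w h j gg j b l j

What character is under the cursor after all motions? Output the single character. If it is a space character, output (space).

After 1 (w): row=0 col=6 char='w'
After 2 (h): row=0 col=5 char='_'
After 3 (j): row=1 col=5 char='d'
After 4 (gg): row=0 col=0 char='g'
After 5 (j): row=1 col=0 char='z'
After 6 (b): row=0 col=16 char='g'
After 7 (l): row=0 col=17 char='r'
After 8 (j): row=1 col=7 char='g'

Answer: g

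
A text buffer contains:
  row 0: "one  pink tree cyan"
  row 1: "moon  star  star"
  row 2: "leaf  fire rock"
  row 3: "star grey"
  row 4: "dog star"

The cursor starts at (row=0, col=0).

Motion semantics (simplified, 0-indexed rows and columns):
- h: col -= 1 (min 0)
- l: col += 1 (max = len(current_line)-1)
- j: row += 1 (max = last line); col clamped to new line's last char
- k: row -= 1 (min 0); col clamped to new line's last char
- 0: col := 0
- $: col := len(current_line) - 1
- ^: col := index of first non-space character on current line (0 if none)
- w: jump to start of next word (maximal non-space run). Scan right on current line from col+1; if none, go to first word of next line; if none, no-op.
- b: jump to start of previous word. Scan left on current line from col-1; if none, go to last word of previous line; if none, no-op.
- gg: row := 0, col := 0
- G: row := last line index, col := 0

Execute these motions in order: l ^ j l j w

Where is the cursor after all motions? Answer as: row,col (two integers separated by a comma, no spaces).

After 1 (l): row=0 col=1 char='n'
After 2 (^): row=0 col=0 char='o'
After 3 (j): row=1 col=0 char='m'
After 4 (l): row=1 col=1 char='o'
After 5 (j): row=2 col=1 char='e'
After 6 (w): row=2 col=6 char='f'

Answer: 2,6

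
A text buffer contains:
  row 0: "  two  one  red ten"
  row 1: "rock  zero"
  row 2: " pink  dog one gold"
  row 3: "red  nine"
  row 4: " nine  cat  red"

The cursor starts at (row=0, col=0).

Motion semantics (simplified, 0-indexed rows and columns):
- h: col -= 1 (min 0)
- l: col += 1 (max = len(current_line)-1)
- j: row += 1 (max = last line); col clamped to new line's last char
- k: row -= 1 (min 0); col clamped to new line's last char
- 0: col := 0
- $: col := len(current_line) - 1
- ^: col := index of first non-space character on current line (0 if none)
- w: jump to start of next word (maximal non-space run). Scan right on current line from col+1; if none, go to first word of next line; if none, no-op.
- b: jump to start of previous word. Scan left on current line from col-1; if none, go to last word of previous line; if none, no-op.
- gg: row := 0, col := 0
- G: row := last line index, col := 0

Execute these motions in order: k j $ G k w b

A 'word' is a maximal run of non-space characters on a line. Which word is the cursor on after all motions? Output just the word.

After 1 (k): row=0 col=0 char='_'
After 2 (j): row=1 col=0 char='r'
After 3 ($): row=1 col=9 char='o'
After 4 (G): row=4 col=0 char='_'
After 5 (k): row=3 col=0 char='r'
After 6 (w): row=3 col=5 char='n'
After 7 (b): row=3 col=0 char='r'

Answer: red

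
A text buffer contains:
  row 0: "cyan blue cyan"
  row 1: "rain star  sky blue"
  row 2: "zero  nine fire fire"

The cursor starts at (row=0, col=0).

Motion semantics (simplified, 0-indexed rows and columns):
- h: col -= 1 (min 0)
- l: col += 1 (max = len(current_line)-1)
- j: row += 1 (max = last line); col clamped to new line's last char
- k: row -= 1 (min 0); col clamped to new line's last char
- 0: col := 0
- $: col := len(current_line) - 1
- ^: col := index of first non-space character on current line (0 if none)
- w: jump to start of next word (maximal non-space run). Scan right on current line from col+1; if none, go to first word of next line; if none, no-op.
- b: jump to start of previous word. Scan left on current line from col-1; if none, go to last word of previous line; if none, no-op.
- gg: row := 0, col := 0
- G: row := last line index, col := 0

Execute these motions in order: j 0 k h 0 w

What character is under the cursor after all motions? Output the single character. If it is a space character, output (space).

After 1 (j): row=1 col=0 char='r'
After 2 (0): row=1 col=0 char='r'
After 3 (k): row=0 col=0 char='c'
After 4 (h): row=0 col=0 char='c'
After 5 (0): row=0 col=0 char='c'
After 6 (w): row=0 col=5 char='b'

Answer: b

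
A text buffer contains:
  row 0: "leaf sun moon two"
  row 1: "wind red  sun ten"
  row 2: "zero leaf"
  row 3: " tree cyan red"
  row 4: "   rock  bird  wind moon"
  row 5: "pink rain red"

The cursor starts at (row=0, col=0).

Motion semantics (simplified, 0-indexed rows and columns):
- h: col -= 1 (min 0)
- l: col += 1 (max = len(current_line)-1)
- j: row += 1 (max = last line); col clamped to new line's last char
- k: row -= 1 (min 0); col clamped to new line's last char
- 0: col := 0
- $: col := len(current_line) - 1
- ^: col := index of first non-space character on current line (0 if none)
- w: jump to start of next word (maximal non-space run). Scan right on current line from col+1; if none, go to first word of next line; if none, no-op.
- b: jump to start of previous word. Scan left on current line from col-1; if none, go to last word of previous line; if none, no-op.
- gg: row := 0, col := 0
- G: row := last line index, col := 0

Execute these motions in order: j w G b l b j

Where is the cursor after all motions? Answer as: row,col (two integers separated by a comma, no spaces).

After 1 (j): row=1 col=0 char='w'
After 2 (w): row=1 col=5 char='r'
After 3 (G): row=5 col=0 char='p'
After 4 (b): row=4 col=20 char='m'
After 5 (l): row=4 col=21 char='o'
After 6 (b): row=4 col=20 char='m'
After 7 (j): row=5 col=12 char='d'

Answer: 5,12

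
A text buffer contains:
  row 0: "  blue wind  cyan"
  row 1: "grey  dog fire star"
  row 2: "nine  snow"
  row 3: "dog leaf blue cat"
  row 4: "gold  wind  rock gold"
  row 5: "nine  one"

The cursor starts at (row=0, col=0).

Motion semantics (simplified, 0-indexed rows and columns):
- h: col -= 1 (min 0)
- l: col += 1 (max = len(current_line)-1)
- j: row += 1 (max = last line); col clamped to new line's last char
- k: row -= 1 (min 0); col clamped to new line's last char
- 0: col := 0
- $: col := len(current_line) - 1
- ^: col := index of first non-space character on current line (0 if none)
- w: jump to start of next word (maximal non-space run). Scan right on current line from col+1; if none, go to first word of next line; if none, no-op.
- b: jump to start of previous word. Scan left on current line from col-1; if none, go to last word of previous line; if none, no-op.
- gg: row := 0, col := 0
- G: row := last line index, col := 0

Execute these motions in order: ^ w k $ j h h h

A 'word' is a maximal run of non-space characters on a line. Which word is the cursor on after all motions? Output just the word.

Answer: fire

Derivation:
After 1 (^): row=0 col=2 char='b'
After 2 (w): row=0 col=7 char='w'
After 3 (k): row=0 col=7 char='w'
After 4 ($): row=0 col=16 char='n'
After 5 (j): row=1 col=16 char='t'
After 6 (h): row=1 col=15 char='s'
After 7 (h): row=1 col=14 char='_'
After 8 (h): row=1 col=13 char='e'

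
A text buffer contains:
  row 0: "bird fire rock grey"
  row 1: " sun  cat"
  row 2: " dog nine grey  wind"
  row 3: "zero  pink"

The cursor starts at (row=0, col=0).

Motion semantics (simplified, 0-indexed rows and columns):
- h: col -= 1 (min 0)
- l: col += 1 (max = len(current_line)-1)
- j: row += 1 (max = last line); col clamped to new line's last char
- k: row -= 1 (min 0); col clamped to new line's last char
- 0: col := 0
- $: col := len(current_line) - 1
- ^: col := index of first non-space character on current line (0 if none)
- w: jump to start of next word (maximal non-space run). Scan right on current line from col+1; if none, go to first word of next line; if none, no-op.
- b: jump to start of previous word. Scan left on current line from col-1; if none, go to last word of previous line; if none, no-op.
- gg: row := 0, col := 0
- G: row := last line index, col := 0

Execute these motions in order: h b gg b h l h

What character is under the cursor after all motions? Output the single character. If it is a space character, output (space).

Answer: b

Derivation:
After 1 (h): row=0 col=0 char='b'
After 2 (b): row=0 col=0 char='b'
After 3 (gg): row=0 col=0 char='b'
After 4 (b): row=0 col=0 char='b'
After 5 (h): row=0 col=0 char='b'
After 6 (l): row=0 col=1 char='i'
After 7 (h): row=0 col=0 char='b'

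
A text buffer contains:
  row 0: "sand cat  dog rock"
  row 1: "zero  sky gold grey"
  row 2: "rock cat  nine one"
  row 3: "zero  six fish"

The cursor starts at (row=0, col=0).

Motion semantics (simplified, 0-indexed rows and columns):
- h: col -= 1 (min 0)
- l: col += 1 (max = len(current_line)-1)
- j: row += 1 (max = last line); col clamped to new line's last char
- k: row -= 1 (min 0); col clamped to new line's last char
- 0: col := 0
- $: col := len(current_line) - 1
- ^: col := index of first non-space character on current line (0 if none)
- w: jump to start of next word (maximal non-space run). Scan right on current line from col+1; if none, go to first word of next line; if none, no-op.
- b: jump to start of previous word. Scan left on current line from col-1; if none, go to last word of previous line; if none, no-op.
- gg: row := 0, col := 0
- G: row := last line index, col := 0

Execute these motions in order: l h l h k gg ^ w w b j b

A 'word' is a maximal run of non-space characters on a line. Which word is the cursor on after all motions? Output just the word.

Answer: zero

Derivation:
After 1 (l): row=0 col=1 char='a'
After 2 (h): row=0 col=0 char='s'
After 3 (l): row=0 col=1 char='a'
After 4 (h): row=0 col=0 char='s'
After 5 (k): row=0 col=0 char='s'
After 6 (gg): row=0 col=0 char='s'
After 7 (^): row=0 col=0 char='s'
After 8 (w): row=0 col=5 char='c'
After 9 (w): row=0 col=10 char='d'
After 10 (b): row=0 col=5 char='c'
After 11 (j): row=1 col=5 char='_'
After 12 (b): row=1 col=0 char='z'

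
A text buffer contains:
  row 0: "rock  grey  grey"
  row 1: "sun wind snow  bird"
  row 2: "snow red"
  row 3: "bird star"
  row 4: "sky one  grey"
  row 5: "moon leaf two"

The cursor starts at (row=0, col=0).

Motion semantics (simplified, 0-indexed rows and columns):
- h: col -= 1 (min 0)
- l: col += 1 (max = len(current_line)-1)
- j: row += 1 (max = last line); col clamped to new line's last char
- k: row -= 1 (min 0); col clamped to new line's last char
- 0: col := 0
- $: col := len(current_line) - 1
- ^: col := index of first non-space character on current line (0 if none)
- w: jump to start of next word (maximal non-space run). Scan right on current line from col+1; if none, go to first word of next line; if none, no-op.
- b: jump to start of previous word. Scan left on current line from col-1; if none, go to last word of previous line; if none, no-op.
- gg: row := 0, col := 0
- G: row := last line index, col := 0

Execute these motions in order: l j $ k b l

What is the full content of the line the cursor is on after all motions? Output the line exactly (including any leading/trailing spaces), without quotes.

Answer: rock  grey  grey

Derivation:
After 1 (l): row=0 col=1 char='o'
After 2 (j): row=1 col=1 char='u'
After 3 ($): row=1 col=18 char='d'
After 4 (k): row=0 col=15 char='y'
After 5 (b): row=0 col=12 char='g'
After 6 (l): row=0 col=13 char='r'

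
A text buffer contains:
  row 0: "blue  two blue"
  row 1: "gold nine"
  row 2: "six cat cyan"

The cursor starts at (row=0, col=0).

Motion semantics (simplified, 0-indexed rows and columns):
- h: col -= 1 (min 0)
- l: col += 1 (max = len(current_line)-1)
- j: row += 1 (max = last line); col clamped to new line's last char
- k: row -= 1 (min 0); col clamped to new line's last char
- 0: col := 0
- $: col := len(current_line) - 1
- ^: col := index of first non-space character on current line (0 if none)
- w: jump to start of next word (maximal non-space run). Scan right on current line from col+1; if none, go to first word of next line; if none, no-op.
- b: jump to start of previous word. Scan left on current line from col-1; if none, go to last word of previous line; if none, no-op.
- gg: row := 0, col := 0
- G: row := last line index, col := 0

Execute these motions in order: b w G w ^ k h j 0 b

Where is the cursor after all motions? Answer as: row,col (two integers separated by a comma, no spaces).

Answer: 1,5

Derivation:
After 1 (b): row=0 col=0 char='b'
After 2 (w): row=0 col=6 char='t'
After 3 (G): row=2 col=0 char='s'
After 4 (w): row=2 col=4 char='c'
After 5 (^): row=2 col=0 char='s'
After 6 (k): row=1 col=0 char='g'
After 7 (h): row=1 col=0 char='g'
After 8 (j): row=2 col=0 char='s'
After 9 (0): row=2 col=0 char='s'
After 10 (b): row=1 col=5 char='n'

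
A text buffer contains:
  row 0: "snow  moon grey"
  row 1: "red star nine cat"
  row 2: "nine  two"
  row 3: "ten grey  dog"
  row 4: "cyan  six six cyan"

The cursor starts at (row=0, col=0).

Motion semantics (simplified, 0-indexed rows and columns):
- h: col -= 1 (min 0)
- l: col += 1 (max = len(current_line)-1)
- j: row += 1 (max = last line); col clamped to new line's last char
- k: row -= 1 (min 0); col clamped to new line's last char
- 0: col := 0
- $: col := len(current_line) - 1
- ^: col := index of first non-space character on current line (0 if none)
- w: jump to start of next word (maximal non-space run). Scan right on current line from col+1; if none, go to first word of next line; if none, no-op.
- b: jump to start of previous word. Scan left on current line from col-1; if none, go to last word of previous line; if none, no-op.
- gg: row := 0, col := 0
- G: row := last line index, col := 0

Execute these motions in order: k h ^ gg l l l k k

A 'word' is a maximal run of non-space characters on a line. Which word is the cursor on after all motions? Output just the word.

After 1 (k): row=0 col=0 char='s'
After 2 (h): row=0 col=0 char='s'
After 3 (^): row=0 col=0 char='s'
After 4 (gg): row=0 col=0 char='s'
After 5 (l): row=0 col=1 char='n'
After 6 (l): row=0 col=2 char='o'
After 7 (l): row=0 col=3 char='w'
After 8 (k): row=0 col=3 char='w'
After 9 (k): row=0 col=3 char='w'

Answer: snow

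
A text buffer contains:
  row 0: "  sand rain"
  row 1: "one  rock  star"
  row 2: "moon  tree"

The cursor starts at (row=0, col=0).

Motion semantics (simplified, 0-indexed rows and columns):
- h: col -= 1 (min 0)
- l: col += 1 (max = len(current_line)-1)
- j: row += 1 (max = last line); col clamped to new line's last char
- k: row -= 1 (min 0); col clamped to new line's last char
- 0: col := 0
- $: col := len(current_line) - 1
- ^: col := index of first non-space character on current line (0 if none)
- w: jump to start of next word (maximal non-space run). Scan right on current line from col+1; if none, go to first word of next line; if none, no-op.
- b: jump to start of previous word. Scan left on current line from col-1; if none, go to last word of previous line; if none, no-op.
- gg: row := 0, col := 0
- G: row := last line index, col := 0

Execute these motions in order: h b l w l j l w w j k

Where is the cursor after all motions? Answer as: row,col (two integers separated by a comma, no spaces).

Answer: 1,9

Derivation:
After 1 (h): row=0 col=0 char='_'
After 2 (b): row=0 col=0 char='_'
After 3 (l): row=0 col=1 char='_'
After 4 (w): row=0 col=2 char='s'
After 5 (l): row=0 col=3 char='a'
After 6 (j): row=1 col=3 char='_'
After 7 (l): row=1 col=4 char='_'
After 8 (w): row=1 col=5 char='r'
After 9 (w): row=1 col=11 char='s'
After 10 (j): row=2 col=9 char='e'
After 11 (k): row=1 col=9 char='_'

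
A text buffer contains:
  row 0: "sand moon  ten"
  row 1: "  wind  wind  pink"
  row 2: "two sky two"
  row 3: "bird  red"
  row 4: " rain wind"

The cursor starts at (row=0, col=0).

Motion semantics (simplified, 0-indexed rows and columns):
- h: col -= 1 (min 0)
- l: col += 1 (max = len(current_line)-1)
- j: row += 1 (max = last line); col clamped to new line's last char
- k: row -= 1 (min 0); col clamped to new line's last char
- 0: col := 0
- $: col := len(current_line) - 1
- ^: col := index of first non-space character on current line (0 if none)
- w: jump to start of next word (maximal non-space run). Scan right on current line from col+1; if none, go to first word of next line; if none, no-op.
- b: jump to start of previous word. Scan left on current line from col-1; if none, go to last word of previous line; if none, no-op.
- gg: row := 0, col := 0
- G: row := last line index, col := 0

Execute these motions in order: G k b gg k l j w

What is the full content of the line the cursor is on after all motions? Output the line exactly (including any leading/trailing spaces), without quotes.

After 1 (G): row=4 col=0 char='_'
After 2 (k): row=3 col=0 char='b'
After 3 (b): row=2 col=8 char='t'
After 4 (gg): row=0 col=0 char='s'
After 5 (k): row=0 col=0 char='s'
After 6 (l): row=0 col=1 char='a'
After 7 (j): row=1 col=1 char='_'
After 8 (w): row=1 col=2 char='w'

Answer:   wind  wind  pink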